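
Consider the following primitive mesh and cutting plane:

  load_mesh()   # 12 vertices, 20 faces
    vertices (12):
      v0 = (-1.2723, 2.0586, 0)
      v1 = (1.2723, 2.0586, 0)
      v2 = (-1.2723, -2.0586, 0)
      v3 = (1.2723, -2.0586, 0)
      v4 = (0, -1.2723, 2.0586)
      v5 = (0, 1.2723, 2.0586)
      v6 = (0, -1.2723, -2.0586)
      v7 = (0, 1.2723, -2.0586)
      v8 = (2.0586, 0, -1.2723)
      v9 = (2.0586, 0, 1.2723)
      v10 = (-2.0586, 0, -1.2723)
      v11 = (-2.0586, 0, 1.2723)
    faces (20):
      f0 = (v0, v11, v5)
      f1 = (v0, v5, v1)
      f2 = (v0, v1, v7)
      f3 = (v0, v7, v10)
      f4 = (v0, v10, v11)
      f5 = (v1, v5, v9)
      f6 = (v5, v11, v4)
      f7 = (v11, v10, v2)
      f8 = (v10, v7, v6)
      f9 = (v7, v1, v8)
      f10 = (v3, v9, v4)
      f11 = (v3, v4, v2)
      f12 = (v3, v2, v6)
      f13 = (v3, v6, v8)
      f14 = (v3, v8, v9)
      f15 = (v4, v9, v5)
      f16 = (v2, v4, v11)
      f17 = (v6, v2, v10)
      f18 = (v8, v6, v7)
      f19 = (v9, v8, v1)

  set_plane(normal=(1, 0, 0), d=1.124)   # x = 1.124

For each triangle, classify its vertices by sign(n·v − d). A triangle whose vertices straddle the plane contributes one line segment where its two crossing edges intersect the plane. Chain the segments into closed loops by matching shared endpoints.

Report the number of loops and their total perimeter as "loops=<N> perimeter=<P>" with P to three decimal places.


Straddling triangles (10 of 20):
  (v0,v5,v1) [--+] → (1.124, 1.96695, 0.239952)–(1.124, 2.0586, 0)  len=0.2569
  (v0,v1,v7) [-+-] → (1.124, 2.0586, 0)–(1.124, 1.96695, -0.239952)  len=0.2569
  (v1,v5,v9) [+-+] → (1.124, 1.96695, 0.239952)–(1.124, 0.577621, 1.62928)  len=1.9648
  (v7,v1,v8) [-++] → (1.124, 1.96695, -0.239952)–(1.124, 0.577621, -1.62928)  len=1.9648
  (v3,v9,v4) [++-] → (1.124, -0.577621, 1.62928)–(1.124, -1.96695, 0.239952)  len=1.9648
  (v3,v4,v2) [+--] → (1.124, -1.96695, 0.239952)–(1.124, -2.0586, 0)  len=0.2569
  (v3,v2,v6) [+--] → (1.124, -2.0586, 0)–(1.124, -1.96695, -0.239952)  len=0.2569
  (v3,v6,v8) [+-+] → (1.124, -1.96695, -0.239952)–(1.124, -0.577621, -1.62928)  len=1.9648
  (v4,v9,v5) [-+-] → (1.124, -0.577621, 1.62928)–(1.124, 0.577621, 1.62928)  len=1.1552
  (v8,v6,v7) [+--] → (1.124, -0.577621, -1.62928)–(1.124, 0.577621, -1.62928)  len=1.1552

Chained into 1 loop(s):
  loop 1: 10 segments, perimeter = 11.1971
Total perimeter = 11.197

loops=1 perimeter=11.197


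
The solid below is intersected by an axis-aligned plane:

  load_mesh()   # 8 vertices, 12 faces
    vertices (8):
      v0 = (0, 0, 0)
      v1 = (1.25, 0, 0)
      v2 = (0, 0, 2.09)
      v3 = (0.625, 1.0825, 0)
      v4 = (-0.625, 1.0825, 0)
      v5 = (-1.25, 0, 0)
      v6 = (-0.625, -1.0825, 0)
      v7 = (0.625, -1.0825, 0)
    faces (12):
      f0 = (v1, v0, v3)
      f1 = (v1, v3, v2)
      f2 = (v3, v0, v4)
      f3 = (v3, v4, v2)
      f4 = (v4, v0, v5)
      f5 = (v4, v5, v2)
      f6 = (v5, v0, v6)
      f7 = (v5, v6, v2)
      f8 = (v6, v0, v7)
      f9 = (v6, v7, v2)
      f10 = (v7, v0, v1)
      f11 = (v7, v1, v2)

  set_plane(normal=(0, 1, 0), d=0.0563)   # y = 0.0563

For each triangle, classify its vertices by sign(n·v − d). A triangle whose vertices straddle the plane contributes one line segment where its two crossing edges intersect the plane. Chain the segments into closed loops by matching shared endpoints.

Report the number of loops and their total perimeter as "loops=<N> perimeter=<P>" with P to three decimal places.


Straddling triangles (6 of 12):
  (v1,v0,v3) [--+] → (0.0325058, 0.0563, 0)–(1.21749, 0.0563, 0)  len=1.1850
  (v1,v3,v2) [-+-] → (1.21749, 0.0563, 0)–(0.0325058, 0.0563, 1.9813)  len=2.3086
  (v3,v0,v4) [+-+] → (0.0325058, 0.0563, 0)–(-0.0325058, 0.0563, 0)  len=0.0650
  (v3,v4,v2) [++-] → (-0.0325058, 0.0563, 1.9813)–(0.0325058, 0.0563, 1.9813)  len=0.0650
  (v4,v0,v5) [+--] → (-0.0325058, 0.0563, 0)–(-1.21749, 0.0563, 0)  len=1.1850
  (v4,v5,v2) [+--] → (-1.21749, 0.0563, 0)–(-0.0325058, 0.0563, 1.9813)  len=2.3086

Chained into 1 loop(s):
  loop 1: 6 segments, perimeter = 7.1173
Total perimeter = 7.117

loops=1 perimeter=7.117


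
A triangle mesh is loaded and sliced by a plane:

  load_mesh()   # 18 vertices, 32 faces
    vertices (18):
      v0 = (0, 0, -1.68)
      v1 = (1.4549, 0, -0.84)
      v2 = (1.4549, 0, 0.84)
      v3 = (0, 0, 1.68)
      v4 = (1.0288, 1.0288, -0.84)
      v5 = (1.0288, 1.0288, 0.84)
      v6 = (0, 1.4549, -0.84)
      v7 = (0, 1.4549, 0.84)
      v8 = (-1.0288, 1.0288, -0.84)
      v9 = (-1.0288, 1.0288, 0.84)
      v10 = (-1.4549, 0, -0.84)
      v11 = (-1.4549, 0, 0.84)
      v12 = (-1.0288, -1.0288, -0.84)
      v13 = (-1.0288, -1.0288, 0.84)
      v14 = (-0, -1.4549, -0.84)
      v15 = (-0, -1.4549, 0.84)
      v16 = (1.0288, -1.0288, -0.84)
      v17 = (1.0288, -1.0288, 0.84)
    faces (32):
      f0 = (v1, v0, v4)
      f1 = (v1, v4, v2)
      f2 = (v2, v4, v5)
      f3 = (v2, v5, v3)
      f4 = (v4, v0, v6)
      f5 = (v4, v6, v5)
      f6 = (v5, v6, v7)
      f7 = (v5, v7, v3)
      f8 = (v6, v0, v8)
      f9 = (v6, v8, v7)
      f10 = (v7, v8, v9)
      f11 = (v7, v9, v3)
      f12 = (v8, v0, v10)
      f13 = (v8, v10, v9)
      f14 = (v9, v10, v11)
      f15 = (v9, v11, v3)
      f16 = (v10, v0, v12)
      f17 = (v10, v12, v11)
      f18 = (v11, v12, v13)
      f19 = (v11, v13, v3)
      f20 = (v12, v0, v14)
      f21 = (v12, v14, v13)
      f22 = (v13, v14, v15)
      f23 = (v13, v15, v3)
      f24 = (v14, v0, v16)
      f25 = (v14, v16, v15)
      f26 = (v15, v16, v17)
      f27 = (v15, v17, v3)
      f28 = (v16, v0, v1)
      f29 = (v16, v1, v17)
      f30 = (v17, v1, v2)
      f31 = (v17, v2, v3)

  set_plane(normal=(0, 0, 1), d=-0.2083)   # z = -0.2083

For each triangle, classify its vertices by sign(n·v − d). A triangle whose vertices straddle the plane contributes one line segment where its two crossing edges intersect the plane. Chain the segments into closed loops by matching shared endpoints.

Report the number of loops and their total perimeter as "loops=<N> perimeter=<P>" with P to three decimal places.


Straddling triangles (16 of 32):
  (v1,v4,v2) [--+] → (1.18902, 0.641959, -0.2083)–(1.4549, 0, -0.2083)  len=0.6948
  (v2,v4,v5) [+-+] → (1.18902, 0.641959, -0.2083)–(1.0288, 1.0288, -0.2083)  len=0.4187
  (v4,v6,v5) [--+] → (0.386841, 1.29468, -0.2083)–(1.0288, 1.0288, -0.2083)  len=0.6948
  (v5,v6,v7) [+-+] → (0.386841, 1.29468, -0.2083)–(0, 1.4549, -0.2083)  len=0.4187
  (v6,v8,v7) [--+] → (-0.641959, 1.18902, -0.2083)–(0, 1.4549, -0.2083)  len=0.6948
  (v7,v8,v9) [+-+] → (-0.641959, 1.18902, -0.2083)–(-1.0288, 1.0288, -0.2083)  len=0.4187
  (v8,v10,v9) [--+] → (-1.29468, 0.386841, -0.2083)–(-1.0288, 1.0288, -0.2083)  len=0.6948
  (v9,v10,v11) [+-+] → (-1.29468, 0.386841, -0.2083)–(-1.4549, 0, -0.2083)  len=0.4187
  (v10,v12,v11) [--+] → (-1.18902, -0.641959, -0.2083)–(-1.4549, 0, -0.2083)  len=0.6948
  (v11,v12,v13) [+-+] → (-1.18902, -0.641959, -0.2083)–(-1.0288, -1.0288, -0.2083)  len=0.4187
  (v12,v14,v13) [--+] → (-0.386841, -1.29468, -0.2083)–(-1.0288, -1.0288, -0.2083)  len=0.6948
  (v13,v14,v15) [+-+] → (-0.386841, -1.29468, -0.2083)–(0, -1.4549, -0.2083)  len=0.4187
  (v14,v16,v15) [--+] → (0.641959, -1.18902, -0.2083)–(0, -1.4549, -0.2083)  len=0.6948
  (v15,v16,v17) [+-+] → (0.641959, -1.18902, -0.2083)–(1.0288, -1.0288, -0.2083)  len=0.4187
  (v16,v1,v17) [--+] → (1.29468, -0.386841, -0.2083)–(1.0288, -1.0288, -0.2083)  len=0.6948
  (v17,v1,v2) [+-+] → (1.29468, -0.386841, -0.2083)–(1.4549, 0, -0.2083)  len=0.4187

Chained into 1 loop(s):
  loop 1: 16 segments, perimeter = 8.9084
Total perimeter = 8.908

loops=1 perimeter=8.908


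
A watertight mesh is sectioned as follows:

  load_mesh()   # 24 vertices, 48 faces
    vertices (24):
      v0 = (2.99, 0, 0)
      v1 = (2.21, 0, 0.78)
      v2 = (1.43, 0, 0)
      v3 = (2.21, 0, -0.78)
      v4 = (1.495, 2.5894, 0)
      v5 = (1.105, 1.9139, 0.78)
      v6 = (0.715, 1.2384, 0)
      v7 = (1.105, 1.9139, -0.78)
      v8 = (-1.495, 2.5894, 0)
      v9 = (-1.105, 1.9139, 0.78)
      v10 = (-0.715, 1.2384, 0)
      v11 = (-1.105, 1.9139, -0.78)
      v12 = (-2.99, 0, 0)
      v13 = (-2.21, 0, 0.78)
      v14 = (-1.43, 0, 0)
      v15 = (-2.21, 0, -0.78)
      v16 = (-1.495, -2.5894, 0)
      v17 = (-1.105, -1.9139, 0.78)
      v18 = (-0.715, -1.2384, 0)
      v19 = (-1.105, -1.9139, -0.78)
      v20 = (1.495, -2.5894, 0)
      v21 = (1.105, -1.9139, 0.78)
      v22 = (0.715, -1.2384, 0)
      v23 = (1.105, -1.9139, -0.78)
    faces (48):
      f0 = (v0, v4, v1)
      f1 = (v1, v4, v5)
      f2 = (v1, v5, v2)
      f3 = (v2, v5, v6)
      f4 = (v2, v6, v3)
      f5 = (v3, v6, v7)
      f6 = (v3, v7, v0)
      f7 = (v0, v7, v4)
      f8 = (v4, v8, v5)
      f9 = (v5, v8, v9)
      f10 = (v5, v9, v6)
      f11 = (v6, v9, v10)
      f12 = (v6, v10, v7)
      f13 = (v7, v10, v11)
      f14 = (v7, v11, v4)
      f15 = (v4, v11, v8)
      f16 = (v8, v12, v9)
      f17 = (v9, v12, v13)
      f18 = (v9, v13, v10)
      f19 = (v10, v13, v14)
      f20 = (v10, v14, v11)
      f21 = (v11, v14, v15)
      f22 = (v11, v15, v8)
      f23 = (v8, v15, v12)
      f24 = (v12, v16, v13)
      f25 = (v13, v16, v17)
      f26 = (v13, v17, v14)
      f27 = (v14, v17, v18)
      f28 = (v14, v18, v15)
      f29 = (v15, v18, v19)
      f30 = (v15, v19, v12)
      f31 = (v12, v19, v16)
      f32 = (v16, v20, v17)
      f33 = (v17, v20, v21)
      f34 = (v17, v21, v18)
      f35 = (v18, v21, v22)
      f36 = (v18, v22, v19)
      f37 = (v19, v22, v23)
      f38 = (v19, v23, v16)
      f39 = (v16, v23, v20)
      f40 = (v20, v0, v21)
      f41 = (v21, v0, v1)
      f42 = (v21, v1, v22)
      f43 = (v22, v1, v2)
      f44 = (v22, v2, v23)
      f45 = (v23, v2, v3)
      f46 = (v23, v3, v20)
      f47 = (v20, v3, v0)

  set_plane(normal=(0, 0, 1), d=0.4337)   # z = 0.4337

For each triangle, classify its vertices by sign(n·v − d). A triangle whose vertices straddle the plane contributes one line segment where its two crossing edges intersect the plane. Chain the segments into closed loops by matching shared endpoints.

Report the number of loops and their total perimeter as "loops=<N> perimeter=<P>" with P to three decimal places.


loops=2 perimeter=26.520

Straddling triangles (24 of 48):
  (v0,v4,v1) [--+] → (1.89256, 1.14963, 0.4337)–(2.5563, 0, 0.4337)  len=1.3275
  (v1,v4,v5) [+-+] → (1.89256, 1.14963, 0.4337)–(1.27815, 2.2138, 0.4337)  len=1.2288
  (v1,v5,v2) [++-] → (1.24929, 1.06418, 0.4337)–(1.8637, 0, 0.4337)  len=1.2288
  (v2,v5,v6) [-+-] → (1.24929, 1.06418, 0.4337)–(0.93185, 1.614, 0.4337)  len=0.6349
  (v4,v8,v5) [--+] → (-0.0493333, 2.2138, 0.4337)–(1.27815, 2.2138, 0.4337)  len=1.3275
  (v5,v8,v9) [+-+] → (-0.0493333, 2.2138, 0.4337)–(-1.27815, 2.2138, 0.4337)  len=1.2288
  (v5,v9,v6) [++-] → (-0.296967, 1.614, 0.4337)–(0.93185, 1.614, 0.4337)  len=1.2288
  (v6,v9,v10) [-+-] → (-0.296967, 1.614, 0.4337)–(-0.93185, 1.614, 0.4337)  len=0.6349
  (v8,v12,v9) [--+] → (-1.94189, 1.06418, 0.4337)–(-1.27815, 2.2138, 0.4337)  len=1.3275
  (v9,v12,v13) [+-+] → (-1.94189, 1.06418, 0.4337)–(-2.5563, 0, 0.4337)  len=1.2288
  (v9,v13,v10) [++-] → (-1.54626, 0.549818, 0.4337)–(-0.93185, 1.614, 0.4337)  len=1.2288
  (v10,v13,v14) [-+-] → (-1.54626, 0.549818, 0.4337)–(-1.8637, 0, 0.4337)  len=0.6349
  (v12,v16,v13) [--+] → (-1.89256, -1.14963, 0.4337)–(-2.5563, 0, 0.4337)  len=1.3275
  (v13,v16,v17) [+-+] → (-1.89256, -1.14963, 0.4337)–(-1.27815, -2.2138, 0.4337)  len=1.2288
  (v13,v17,v14) [++-] → (-1.24929, -1.06418, 0.4337)–(-1.8637, 0, 0.4337)  len=1.2288
  (v14,v17,v18) [-+-] → (-1.24929, -1.06418, 0.4337)–(-0.93185, -1.614, 0.4337)  len=0.6349
  (v16,v20,v17) [--+] → (0.0493333, -2.2138, 0.4337)–(-1.27815, -2.2138, 0.4337)  len=1.3275
  (v17,v20,v21) [+-+] → (0.0493333, -2.2138, 0.4337)–(1.27815, -2.2138, 0.4337)  len=1.2288
  (v17,v21,v18) [++-] → (0.296967, -1.614, 0.4337)–(-0.93185, -1.614, 0.4337)  len=1.2288
  (v18,v21,v22) [-+-] → (0.296967, -1.614, 0.4337)–(0.93185, -1.614, 0.4337)  len=0.6349
  (v20,v0,v21) [--+] → (1.94189, -1.06418, 0.4337)–(1.27815, -2.2138, 0.4337)  len=1.3275
  (v21,v0,v1) [+-+] → (1.94189, -1.06418, 0.4337)–(2.5563, 0, 0.4337)  len=1.2288
  (v21,v1,v22) [++-] → (1.54626, -0.549818, 0.4337)–(0.93185, -1.614, 0.4337)  len=1.2288
  (v22,v1,v2) [-+-] → (1.54626, -0.549818, 0.4337)–(1.8637, 0, 0.4337)  len=0.6349

Chained into 2 loop(s):
  loop 1: 12 segments, perimeter = 15.3377
  loop 2: 12 segments, perimeter = 11.1821
Total perimeter = 26.520


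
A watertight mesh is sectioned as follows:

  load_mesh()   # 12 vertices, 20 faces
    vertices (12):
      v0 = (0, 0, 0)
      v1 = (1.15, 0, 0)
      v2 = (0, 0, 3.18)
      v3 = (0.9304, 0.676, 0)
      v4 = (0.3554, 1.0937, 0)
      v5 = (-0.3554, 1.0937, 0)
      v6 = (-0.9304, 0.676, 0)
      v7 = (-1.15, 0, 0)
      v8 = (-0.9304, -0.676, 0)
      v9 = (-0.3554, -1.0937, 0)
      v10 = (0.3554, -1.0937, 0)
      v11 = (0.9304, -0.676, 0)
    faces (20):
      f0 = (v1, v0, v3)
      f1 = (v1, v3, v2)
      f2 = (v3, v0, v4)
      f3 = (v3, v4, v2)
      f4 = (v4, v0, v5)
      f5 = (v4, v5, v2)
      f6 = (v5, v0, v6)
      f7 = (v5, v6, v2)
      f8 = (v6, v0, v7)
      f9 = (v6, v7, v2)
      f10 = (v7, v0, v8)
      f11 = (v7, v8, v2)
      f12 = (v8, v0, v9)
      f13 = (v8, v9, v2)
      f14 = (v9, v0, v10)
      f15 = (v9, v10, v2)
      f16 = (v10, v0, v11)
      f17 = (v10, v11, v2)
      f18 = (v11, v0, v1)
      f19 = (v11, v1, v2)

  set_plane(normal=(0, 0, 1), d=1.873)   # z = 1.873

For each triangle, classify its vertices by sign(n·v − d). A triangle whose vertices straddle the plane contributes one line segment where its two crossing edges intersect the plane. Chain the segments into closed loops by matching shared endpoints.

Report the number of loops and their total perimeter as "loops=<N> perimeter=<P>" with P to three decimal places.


loops=1 perimeter=2.921

Straddling triangles (10 of 20):
  (v1,v3,v2) [--+] → (0.3824, 0.27784, 1.873)–(0.472657, 0, 1.873)  len=0.2921
  (v3,v4,v2) [--+] → (0.146072, 0.449518, 1.873)–(0.3824, 0.27784, 1.873)  len=0.2921
  (v4,v5,v2) [--+] → (-0.146072, 0.449518, 1.873)–(0.146072, 0.449518, 1.873)  len=0.2921
  (v5,v6,v2) [--+] → (-0.3824, 0.27784, 1.873)–(-0.146072, 0.449518, 1.873)  len=0.2921
  (v6,v7,v2) [--+] → (-0.472657, 0, 1.873)–(-0.3824, 0.27784, 1.873)  len=0.2921
  (v7,v8,v2) [--+] → (-0.3824, -0.27784, 1.873)–(-0.472657, 0, 1.873)  len=0.2921
  (v8,v9,v2) [--+] → (-0.146072, -0.449518, 1.873)–(-0.3824, -0.27784, 1.873)  len=0.2921
  (v9,v10,v2) [--+] → (0.146072, -0.449518, 1.873)–(-0.146072, -0.449518, 1.873)  len=0.2921
  (v10,v11,v2) [--+] → (0.3824, -0.27784, 1.873)–(0.146072, -0.449518, 1.873)  len=0.2921
  (v11,v1,v2) [--+] → (0.472657, 0, 1.873)–(0.3824, -0.27784, 1.873)  len=0.2921

Chained into 1 loop(s):
  loop 1: 10 segments, perimeter = 2.9212
Total perimeter = 2.921


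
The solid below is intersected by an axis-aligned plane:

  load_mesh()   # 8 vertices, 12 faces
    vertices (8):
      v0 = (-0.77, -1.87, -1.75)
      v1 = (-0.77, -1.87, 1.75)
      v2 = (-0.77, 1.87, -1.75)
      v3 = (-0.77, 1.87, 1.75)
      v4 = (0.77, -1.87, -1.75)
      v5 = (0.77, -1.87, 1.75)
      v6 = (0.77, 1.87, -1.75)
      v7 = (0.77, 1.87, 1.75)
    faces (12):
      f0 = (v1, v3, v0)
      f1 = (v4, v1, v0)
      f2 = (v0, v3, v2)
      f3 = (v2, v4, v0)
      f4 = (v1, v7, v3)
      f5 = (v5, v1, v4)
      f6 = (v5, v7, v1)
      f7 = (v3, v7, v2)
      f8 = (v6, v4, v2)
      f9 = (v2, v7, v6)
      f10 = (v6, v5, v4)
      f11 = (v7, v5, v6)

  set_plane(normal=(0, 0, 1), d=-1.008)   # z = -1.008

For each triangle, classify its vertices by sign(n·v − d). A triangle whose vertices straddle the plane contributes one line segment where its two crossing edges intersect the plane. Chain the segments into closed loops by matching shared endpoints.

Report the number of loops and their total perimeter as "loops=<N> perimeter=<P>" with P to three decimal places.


loops=1 perimeter=10.560

Straddling triangles (8 of 12):
  (v1,v3,v0) [++-] → (-0.77, -1.07712, -1.008)–(-0.77, -1.87, -1.008)  len=0.7929
  (v4,v1,v0) [-+-] → (0.44352, -1.87, -1.008)–(-0.77, -1.87, -1.008)  len=1.2135
  (v0,v3,v2) [-+-] → (-0.77, -1.07712, -1.008)–(-0.77, 1.87, -1.008)  len=2.9471
  (v5,v1,v4) [++-] → (0.44352, -1.87, -1.008)–(0.77, -1.87, -1.008)  len=0.3265
  (v3,v7,v2) [++-] → (-0.44352, 1.87, -1.008)–(-0.77, 1.87, -1.008)  len=0.3265
  (v2,v7,v6) [-+-] → (-0.44352, 1.87, -1.008)–(0.77, 1.87, -1.008)  len=1.2135
  (v6,v5,v4) [-+-] → (0.77, 1.07712, -1.008)–(0.77, -1.87, -1.008)  len=2.9471
  (v7,v5,v6) [++-] → (0.77, 1.07712, -1.008)–(0.77, 1.87, -1.008)  len=0.7929

Chained into 1 loop(s):
  loop 1: 8 segments, perimeter = 10.5600
Total perimeter = 10.560


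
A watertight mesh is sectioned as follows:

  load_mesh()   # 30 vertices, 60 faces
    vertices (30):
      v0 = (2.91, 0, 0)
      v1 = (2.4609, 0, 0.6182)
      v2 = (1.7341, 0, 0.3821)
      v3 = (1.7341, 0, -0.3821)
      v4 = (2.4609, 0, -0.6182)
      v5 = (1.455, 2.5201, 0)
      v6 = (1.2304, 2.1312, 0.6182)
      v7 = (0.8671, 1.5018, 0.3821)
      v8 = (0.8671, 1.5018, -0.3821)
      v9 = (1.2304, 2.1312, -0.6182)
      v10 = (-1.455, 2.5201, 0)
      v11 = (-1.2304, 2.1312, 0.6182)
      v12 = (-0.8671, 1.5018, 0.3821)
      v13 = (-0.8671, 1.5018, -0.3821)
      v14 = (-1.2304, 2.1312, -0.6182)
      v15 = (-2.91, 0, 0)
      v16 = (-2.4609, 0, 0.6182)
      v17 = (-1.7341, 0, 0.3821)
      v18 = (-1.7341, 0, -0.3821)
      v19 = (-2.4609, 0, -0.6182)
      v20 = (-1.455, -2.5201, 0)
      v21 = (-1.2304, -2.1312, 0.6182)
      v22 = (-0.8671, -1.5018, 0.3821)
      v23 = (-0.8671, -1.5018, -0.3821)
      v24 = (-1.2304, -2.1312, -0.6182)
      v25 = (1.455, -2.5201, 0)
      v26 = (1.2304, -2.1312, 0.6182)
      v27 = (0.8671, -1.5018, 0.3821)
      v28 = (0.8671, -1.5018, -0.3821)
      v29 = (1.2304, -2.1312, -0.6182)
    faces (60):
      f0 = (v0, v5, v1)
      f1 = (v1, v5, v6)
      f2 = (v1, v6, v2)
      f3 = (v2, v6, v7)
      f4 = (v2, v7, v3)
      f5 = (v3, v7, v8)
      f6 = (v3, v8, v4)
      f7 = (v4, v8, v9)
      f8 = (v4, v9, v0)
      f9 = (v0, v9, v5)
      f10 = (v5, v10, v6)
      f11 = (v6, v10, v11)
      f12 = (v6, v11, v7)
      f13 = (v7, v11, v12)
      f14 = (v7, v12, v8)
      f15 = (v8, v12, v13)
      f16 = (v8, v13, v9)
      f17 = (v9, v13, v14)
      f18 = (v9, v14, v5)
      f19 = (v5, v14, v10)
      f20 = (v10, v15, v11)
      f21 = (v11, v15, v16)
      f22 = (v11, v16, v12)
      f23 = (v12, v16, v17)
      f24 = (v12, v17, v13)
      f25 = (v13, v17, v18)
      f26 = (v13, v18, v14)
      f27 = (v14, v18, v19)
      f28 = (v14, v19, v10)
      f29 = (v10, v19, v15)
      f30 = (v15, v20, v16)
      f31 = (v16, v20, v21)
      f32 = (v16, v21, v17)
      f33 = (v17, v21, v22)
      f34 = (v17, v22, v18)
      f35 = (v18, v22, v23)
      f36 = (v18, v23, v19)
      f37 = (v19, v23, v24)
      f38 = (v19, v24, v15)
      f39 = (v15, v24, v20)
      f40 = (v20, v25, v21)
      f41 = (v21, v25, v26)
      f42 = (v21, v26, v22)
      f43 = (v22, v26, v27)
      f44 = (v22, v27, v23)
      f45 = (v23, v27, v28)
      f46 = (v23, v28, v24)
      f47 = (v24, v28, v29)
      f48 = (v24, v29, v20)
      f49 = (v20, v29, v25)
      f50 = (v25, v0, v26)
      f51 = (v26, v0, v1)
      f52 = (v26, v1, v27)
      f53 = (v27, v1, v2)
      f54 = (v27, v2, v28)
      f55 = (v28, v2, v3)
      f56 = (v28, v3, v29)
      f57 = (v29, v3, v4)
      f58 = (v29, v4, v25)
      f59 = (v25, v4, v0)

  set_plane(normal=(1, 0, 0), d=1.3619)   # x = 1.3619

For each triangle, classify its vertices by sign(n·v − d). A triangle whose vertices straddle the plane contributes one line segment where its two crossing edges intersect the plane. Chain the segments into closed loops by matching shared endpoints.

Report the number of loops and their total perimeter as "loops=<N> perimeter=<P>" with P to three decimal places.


loops=2 perimeter=10.189

Straddling triangles (24 of 60):
  (v1,v5,v6) [++-] → (1.3619, 2.3589, 0.256253)–(1.3619, 1.90344, 0.6182)  len=0.5818
  (v1,v6,v2) [+-+] → (1.3619, 1.90344, 0.6182)–(1.3619, 1.57481, 0.556562)  len=0.3344
  (v2,v6,v7) [+--] → (1.3619, 1.57481, 0.556562)–(1.3619, 0.644717, 0.3821)  len=0.9463
  (v2,v7,v3) [+-+] → (1.3619, 0.644717, 0.3821)–(1.3619, 0.644717, -0.0540317)  len=0.4361
  (v3,v7,v8) [+--] → (1.3619, 0.644717, -0.0540317)–(1.3619, 0.644717, -0.3821)  len=0.3281
  (v3,v8,v4) [+-+] → (1.3619, 0.644717, -0.3821)–(1.3619, 1.03556, -0.455398)  len=0.3977
  (v4,v8,v9) [+--] → (1.3619, 1.03556, -0.455398)–(1.3619, 1.90344, -0.6182)  len=0.8830
  (v4,v9,v0) [+-+] → (1.3619, 1.90344, -0.6182)–(1.3619, 1.96434, -0.5698)  len=0.0778
  (v0,v9,v5) [+-+] → (1.3619, 1.96434, -0.5698)–(1.3619, 2.3589, -0.256253)  len=0.5040
  (v5,v10,v6) [+--] → (1.3619, 2.5201, 0)–(1.3619, 2.3589, 0.256253)  len=0.3027
  (v9,v14,v5) [--+] → (1.3619, 2.50662, -0.0214323)–(1.3619, 2.3589, -0.256253)  len=0.2774
  (v5,v14,v10) [+--] → (1.3619, 2.50662, -0.0214323)–(1.3619, 2.5201, 0)  len=0.0253
  (v20,v25,v21) [-+-] → (1.3619, -2.5201, 0)–(1.3619, -2.50662, 0.0214323)  len=0.0253
  (v21,v25,v26) [-+-] → (1.3619, -2.50662, 0.0214323)–(1.3619, -2.3589, 0.256253)  len=0.2774
  (v20,v29,v25) [--+] → (1.3619, -2.3589, -0.256253)–(1.3619, -2.5201, 0)  len=0.3027
  (v25,v0,v26) [++-] → (1.3619, -1.96434, 0.5698)–(1.3619, -2.3589, 0.256253)  len=0.5040
  (v26,v0,v1) [-++] → (1.3619, -1.96434, 0.5698)–(1.3619, -1.90344, 0.6182)  len=0.0778
  (v26,v1,v27) [-+-] → (1.3619, -1.90344, 0.6182)–(1.3619, -1.03556, 0.455398)  len=0.8830
  (v27,v1,v2) [-++] → (1.3619, -1.03556, 0.455398)–(1.3619, -0.644717, 0.3821)  len=0.3977
  (v27,v2,v28) [-+-] → (1.3619, -0.644717, 0.3821)–(1.3619, -0.644717, 0.0540317)  len=0.3281
  (v28,v2,v3) [-++] → (1.3619, -0.644717, 0.0540317)–(1.3619, -0.644717, -0.3821)  len=0.4361
  (v28,v3,v29) [-+-] → (1.3619, -0.644717, -0.3821)–(1.3619, -1.57481, -0.556562)  len=0.9463
  (v29,v3,v4) [-++] → (1.3619, -1.57481, -0.556562)–(1.3619, -1.90344, -0.6182)  len=0.3344
  (v29,v4,v25) [-++] → (1.3619, -1.90344, -0.6182)–(1.3619, -2.3589, -0.256253)  len=0.5818

Chained into 2 loop(s):
  loop 1: 12 segments, perimeter = 5.0946
  loop 2: 12 segments, perimeter = 5.0946
Total perimeter = 10.189


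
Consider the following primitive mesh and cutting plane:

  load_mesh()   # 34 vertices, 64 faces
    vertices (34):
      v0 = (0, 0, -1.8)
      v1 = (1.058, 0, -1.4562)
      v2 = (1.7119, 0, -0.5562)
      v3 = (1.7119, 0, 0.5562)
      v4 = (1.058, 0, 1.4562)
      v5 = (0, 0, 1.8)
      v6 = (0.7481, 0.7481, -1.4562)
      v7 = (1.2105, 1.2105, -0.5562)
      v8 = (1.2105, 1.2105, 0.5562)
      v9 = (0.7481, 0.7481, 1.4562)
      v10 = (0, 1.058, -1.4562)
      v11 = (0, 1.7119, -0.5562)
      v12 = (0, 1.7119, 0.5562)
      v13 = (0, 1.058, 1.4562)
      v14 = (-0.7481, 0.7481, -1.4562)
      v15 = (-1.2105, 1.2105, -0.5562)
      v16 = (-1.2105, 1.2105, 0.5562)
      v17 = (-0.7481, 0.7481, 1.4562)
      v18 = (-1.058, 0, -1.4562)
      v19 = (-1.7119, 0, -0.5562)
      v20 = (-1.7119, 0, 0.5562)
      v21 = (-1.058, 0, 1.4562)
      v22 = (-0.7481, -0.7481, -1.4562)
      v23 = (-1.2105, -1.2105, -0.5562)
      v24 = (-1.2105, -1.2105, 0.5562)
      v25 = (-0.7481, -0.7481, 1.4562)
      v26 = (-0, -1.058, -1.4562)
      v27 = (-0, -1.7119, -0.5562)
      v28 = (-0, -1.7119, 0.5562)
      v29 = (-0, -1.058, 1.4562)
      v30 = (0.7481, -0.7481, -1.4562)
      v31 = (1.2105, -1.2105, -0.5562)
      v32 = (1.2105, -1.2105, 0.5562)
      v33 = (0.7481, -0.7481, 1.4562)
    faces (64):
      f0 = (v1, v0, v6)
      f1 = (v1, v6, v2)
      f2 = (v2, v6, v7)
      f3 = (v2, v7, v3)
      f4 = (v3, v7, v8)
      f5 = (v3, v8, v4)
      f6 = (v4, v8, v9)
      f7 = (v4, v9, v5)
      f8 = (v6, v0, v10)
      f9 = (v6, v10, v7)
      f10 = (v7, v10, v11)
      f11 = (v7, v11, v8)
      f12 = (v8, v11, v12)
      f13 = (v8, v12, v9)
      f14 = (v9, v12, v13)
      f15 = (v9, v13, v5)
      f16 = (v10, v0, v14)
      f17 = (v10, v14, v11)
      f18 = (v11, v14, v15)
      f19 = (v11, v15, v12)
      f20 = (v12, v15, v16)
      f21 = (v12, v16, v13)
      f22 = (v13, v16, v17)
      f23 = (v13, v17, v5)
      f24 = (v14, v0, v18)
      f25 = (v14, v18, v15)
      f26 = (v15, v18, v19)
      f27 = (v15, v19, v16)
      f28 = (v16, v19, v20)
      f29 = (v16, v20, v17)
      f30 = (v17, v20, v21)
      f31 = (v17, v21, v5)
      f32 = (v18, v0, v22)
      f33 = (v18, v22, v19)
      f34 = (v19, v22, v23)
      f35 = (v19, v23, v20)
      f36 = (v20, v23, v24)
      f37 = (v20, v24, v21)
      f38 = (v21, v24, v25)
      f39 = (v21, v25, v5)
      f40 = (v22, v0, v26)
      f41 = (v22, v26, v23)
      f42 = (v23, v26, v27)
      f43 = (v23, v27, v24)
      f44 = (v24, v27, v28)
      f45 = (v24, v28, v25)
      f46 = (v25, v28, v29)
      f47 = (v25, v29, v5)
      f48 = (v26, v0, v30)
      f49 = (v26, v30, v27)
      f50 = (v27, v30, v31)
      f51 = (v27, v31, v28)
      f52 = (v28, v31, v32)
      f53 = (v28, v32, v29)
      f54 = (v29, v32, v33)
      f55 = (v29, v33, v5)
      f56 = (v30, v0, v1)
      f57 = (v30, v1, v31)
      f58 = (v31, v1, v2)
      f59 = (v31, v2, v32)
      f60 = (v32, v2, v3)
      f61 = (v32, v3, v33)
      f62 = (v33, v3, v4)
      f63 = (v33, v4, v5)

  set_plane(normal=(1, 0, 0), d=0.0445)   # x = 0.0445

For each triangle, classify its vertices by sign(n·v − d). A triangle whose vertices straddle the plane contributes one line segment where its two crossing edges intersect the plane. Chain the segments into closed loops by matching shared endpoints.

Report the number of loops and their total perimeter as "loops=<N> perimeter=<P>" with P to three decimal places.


loops=1 perimeter=11.039

Straddling triangles (20 of 64):
  (v1,v0,v6) [+-+] → (0.0445, 0, -1.78554)–(0.0445, 0.0445, -1.77955)  len=0.0449
  (v4,v9,v5) [++-] → (0.0445, 0.0445, 1.77955)–(0.0445, 0, 1.78554)  len=0.0449
  (v6,v0,v10) [+--] → (0.0445, 0.0445, -1.77955)–(0.0445, 1.03957, -1.4562)  len=1.0463
  (v6,v10,v7) [+-+] → (0.0445, 1.03957, -1.4562)–(0.0445, 1.06361, -1.42311)  len=0.0409
  (v7,v10,v11) [+--] → (0.0445, 1.06361, -1.42311)–(0.0445, 1.69347, -0.5562)  len=1.0716
  (v7,v11,v8) [+-+] → (0.0445, 1.69347, -0.5562)–(0.0445, 1.69347, -0.515306)  len=0.0409
  (v8,v11,v12) [+--] → (0.0445, 1.69347, -0.515306)–(0.0445, 1.69347, 0.5562)  len=1.0715
  (v8,v12,v9) [+-+] → (0.0445, 1.69347, 0.5562)–(0.0445, 1.65457, 0.609736)  len=0.0662
  (v9,v12,v13) [+--] → (0.0445, 1.65457, 0.609736)–(0.0445, 1.03957, 1.4562)  len=1.0463
  (v9,v13,v5) [+--] → (0.0445, 1.03957, 1.4562)–(0.0445, 0.0445, 1.77955)  len=1.0463
  (v26,v0,v30) [--+] → (0.0445, -0.0445, -1.77955)–(0.0445, -1.03957, -1.4562)  len=1.0463
  (v26,v30,v27) [-+-] → (0.0445, -1.03957, -1.4562)–(0.0445, -1.65457, -0.609736)  len=1.0463
  (v27,v30,v31) [-++] → (0.0445, -1.65457, -0.609736)–(0.0445, -1.69347, -0.5562)  len=0.0662
  (v27,v31,v28) [-+-] → (0.0445, -1.69347, -0.5562)–(0.0445, -1.69347, 0.515306)  len=1.0715
  (v28,v31,v32) [-++] → (0.0445, -1.69347, 0.515306)–(0.0445, -1.69347, 0.5562)  len=0.0409
  (v28,v32,v29) [-+-] → (0.0445, -1.69347, 0.5562)–(0.0445, -1.06361, 1.42311)  len=1.0716
  (v29,v32,v33) [-++] → (0.0445, -1.06361, 1.42311)–(0.0445, -1.03957, 1.4562)  len=0.0409
  (v29,v33,v5) [-+-] → (0.0445, -1.03957, 1.4562)–(0.0445, -0.0445, 1.77955)  len=1.0463
  (v30,v0,v1) [+-+] → (0.0445, -0.0445, -1.77955)–(0.0445, 0, -1.78554)  len=0.0449
  (v33,v4,v5) [++-] → (0.0445, 0, 1.78554)–(0.0445, -0.0445, 1.77955)  len=0.0449

Chained into 1 loop(s):
  loop 1: 20 segments, perimeter = 11.0394
Total perimeter = 11.039


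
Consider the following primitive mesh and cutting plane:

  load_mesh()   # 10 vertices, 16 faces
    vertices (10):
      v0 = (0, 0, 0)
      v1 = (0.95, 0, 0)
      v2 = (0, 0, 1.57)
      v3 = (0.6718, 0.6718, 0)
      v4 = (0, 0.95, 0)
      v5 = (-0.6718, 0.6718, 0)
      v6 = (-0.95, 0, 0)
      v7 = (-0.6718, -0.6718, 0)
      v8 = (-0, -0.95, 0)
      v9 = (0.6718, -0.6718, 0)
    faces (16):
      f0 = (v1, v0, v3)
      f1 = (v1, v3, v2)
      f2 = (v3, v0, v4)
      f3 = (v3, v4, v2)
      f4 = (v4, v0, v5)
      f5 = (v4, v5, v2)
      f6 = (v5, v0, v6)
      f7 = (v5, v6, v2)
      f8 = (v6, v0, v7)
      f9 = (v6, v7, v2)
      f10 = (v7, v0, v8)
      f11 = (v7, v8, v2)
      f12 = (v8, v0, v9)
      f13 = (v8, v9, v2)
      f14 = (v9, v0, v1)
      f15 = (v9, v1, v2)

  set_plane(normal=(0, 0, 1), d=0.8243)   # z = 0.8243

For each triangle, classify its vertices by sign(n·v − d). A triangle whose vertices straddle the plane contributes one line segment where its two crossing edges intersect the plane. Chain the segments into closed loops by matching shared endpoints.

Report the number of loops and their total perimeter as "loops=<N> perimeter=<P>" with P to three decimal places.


loops=1 perimeter=2.763

Straddling triangles (8 of 16):
  (v1,v3,v2) [--+] → (0.319084, 0.319084, 0.8243)–(0.45122, 0, 0.8243)  len=0.3454
  (v3,v4,v2) [--+] → (0, 0.45122, 0.8243)–(0.319084, 0.319084, 0.8243)  len=0.3454
  (v4,v5,v2) [--+] → (-0.319084, 0.319084, 0.8243)–(0, 0.45122, 0.8243)  len=0.3454
  (v5,v6,v2) [--+] → (-0.45122, 0, 0.8243)–(-0.319084, 0.319084, 0.8243)  len=0.3454
  (v6,v7,v2) [--+] → (-0.319084, -0.319084, 0.8243)–(-0.45122, 0, 0.8243)  len=0.3454
  (v7,v8,v2) [--+] → (0, -0.45122, 0.8243)–(-0.319084, -0.319084, 0.8243)  len=0.3454
  (v8,v9,v2) [--+] → (0.319084, -0.319084, 0.8243)–(0, -0.45122, 0.8243)  len=0.3454
  (v9,v1,v2) [--+] → (0.45122, 0, 0.8243)–(0.319084, -0.319084, 0.8243)  len=0.3454

Chained into 1 loop(s):
  loop 1: 8 segments, perimeter = 2.7629
Total perimeter = 2.763


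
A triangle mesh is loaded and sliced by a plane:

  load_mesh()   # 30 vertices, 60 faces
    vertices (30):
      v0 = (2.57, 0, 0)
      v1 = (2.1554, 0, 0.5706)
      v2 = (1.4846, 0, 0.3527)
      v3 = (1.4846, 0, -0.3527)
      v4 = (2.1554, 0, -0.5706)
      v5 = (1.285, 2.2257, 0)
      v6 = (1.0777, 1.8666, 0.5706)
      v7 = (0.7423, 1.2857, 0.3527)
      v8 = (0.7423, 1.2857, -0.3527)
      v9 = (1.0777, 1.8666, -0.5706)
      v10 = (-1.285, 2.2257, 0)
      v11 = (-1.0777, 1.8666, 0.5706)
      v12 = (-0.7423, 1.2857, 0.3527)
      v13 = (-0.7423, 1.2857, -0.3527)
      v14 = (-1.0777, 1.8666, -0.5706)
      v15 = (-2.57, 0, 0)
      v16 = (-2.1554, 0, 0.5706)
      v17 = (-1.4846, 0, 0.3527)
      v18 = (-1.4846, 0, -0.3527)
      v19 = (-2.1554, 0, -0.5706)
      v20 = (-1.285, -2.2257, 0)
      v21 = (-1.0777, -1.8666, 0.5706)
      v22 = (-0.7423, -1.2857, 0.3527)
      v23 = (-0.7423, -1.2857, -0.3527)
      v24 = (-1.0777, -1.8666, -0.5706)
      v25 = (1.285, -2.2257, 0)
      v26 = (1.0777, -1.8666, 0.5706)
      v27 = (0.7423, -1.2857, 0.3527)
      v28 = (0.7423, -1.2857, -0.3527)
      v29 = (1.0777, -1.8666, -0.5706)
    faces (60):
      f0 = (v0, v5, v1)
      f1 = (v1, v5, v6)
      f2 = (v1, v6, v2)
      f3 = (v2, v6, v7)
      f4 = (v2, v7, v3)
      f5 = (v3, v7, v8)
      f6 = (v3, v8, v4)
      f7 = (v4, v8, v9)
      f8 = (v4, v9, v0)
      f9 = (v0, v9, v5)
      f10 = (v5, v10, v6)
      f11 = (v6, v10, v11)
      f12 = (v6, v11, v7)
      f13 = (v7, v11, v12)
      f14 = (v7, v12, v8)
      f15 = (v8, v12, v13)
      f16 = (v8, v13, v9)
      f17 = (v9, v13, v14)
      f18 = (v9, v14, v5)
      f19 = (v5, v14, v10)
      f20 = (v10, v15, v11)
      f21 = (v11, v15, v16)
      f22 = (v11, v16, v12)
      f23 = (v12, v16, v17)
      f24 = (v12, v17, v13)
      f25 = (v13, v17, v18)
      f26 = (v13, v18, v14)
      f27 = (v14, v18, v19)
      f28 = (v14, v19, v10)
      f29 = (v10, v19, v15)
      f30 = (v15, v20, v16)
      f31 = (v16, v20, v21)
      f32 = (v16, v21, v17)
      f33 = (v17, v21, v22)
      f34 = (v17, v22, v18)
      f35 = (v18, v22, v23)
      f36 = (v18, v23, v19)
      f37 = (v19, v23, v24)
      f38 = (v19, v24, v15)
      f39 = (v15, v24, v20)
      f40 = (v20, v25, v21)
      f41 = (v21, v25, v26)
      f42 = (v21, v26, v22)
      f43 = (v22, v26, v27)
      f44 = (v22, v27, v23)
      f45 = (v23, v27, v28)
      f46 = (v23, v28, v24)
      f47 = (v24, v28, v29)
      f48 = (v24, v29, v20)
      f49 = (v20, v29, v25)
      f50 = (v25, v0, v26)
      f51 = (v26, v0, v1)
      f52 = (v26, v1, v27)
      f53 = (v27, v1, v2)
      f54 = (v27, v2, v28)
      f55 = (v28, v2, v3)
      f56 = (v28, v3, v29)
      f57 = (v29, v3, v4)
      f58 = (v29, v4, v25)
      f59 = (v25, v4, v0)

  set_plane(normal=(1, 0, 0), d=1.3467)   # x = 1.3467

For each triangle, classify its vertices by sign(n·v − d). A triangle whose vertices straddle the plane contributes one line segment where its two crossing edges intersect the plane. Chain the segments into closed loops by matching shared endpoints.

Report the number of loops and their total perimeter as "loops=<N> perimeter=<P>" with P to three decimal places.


loops=2 perimeter=9.808

Straddling triangles (20 of 60):
  (v0,v5,v1) [+-+] → (1.3467, 2.11883, 0)–(1.3467, 2.06793, 0.0404481)  len=0.0650
  (v1,v5,v6) [+--] → (1.3467, 2.06793, 0.0404481)–(1.3467, 1.40069, 0.5706)  len=0.8522
  (v1,v6,v2) [+-+] → (1.3467, 1.40069, 0.5706)–(1.3467, 0.632598, 0.426547)  len=0.7815
  (v2,v6,v7) [+--] → (1.3467, 0.632598, 0.426547)–(1.3467, 0.23885, 0.3527)  len=0.4006
  (v2,v7,v3) [+-+] → (1.3467, 0.23885, 0.3527)–(1.3467, 0.23885, -0.221655)  len=0.5744
  (v3,v7,v8) [+--] → (1.3467, 0.23885, -0.221655)–(1.3467, 0.23885, -0.3527)  len=0.1310
  (v3,v8,v4) [+-+] → (1.3467, 0.23885, -0.3527)–(1.3467, 0.735791, -0.445898)  len=0.5056
  (v4,v8,v9) [+--] → (1.3467, 0.735791, -0.445898)–(1.3467, 1.40069, -0.5706)  len=0.6765
  (v4,v9,v0) [+-+] → (1.3467, 1.40069, -0.5706)–(1.3467, 1.53013, -0.467744)  len=0.1653
  (v0,v9,v5) [+--] → (1.3467, 1.53013, -0.467744)–(1.3467, 2.11883, 0)  len=0.7519
  (v25,v0,v26) [-+-] → (1.3467, -2.11883, 0)–(1.3467, -1.53013, 0.467744)  len=0.7519
  (v26,v0,v1) [-++] → (1.3467, -1.53013, 0.467744)–(1.3467, -1.40069, 0.5706)  len=0.1653
  (v26,v1,v27) [-+-] → (1.3467, -1.40069, 0.5706)–(1.3467, -0.735791, 0.445898)  len=0.6765
  (v27,v1,v2) [-++] → (1.3467, -0.735791, 0.445898)–(1.3467, -0.23885, 0.3527)  len=0.5056
  (v27,v2,v28) [-+-] → (1.3467, -0.23885, 0.3527)–(1.3467, -0.23885, 0.221655)  len=0.1310
  (v28,v2,v3) [-++] → (1.3467, -0.23885, 0.221655)–(1.3467, -0.23885, -0.3527)  len=0.5744
  (v28,v3,v29) [-+-] → (1.3467, -0.23885, -0.3527)–(1.3467, -0.632598, -0.426547)  len=0.4006
  (v29,v3,v4) [-++] → (1.3467, -0.632598, -0.426547)–(1.3467, -1.40069, -0.5706)  len=0.7815
  (v29,v4,v25) [-+-] → (1.3467, -1.40069, -0.5706)–(1.3467, -2.06793, -0.0404481)  len=0.8522
  (v25,v4,v0) [-++] → (1.3467, -2.06793, -0.0404481)–(1.3467, -2.11883, 0)  len=0.0650

Chained into 2 loop(s):
  loop 1: 10 segments, perimeter = 4.9041
  loop 2: 10 segments, perimeter = 4.9041
Total perimeter = 9.808


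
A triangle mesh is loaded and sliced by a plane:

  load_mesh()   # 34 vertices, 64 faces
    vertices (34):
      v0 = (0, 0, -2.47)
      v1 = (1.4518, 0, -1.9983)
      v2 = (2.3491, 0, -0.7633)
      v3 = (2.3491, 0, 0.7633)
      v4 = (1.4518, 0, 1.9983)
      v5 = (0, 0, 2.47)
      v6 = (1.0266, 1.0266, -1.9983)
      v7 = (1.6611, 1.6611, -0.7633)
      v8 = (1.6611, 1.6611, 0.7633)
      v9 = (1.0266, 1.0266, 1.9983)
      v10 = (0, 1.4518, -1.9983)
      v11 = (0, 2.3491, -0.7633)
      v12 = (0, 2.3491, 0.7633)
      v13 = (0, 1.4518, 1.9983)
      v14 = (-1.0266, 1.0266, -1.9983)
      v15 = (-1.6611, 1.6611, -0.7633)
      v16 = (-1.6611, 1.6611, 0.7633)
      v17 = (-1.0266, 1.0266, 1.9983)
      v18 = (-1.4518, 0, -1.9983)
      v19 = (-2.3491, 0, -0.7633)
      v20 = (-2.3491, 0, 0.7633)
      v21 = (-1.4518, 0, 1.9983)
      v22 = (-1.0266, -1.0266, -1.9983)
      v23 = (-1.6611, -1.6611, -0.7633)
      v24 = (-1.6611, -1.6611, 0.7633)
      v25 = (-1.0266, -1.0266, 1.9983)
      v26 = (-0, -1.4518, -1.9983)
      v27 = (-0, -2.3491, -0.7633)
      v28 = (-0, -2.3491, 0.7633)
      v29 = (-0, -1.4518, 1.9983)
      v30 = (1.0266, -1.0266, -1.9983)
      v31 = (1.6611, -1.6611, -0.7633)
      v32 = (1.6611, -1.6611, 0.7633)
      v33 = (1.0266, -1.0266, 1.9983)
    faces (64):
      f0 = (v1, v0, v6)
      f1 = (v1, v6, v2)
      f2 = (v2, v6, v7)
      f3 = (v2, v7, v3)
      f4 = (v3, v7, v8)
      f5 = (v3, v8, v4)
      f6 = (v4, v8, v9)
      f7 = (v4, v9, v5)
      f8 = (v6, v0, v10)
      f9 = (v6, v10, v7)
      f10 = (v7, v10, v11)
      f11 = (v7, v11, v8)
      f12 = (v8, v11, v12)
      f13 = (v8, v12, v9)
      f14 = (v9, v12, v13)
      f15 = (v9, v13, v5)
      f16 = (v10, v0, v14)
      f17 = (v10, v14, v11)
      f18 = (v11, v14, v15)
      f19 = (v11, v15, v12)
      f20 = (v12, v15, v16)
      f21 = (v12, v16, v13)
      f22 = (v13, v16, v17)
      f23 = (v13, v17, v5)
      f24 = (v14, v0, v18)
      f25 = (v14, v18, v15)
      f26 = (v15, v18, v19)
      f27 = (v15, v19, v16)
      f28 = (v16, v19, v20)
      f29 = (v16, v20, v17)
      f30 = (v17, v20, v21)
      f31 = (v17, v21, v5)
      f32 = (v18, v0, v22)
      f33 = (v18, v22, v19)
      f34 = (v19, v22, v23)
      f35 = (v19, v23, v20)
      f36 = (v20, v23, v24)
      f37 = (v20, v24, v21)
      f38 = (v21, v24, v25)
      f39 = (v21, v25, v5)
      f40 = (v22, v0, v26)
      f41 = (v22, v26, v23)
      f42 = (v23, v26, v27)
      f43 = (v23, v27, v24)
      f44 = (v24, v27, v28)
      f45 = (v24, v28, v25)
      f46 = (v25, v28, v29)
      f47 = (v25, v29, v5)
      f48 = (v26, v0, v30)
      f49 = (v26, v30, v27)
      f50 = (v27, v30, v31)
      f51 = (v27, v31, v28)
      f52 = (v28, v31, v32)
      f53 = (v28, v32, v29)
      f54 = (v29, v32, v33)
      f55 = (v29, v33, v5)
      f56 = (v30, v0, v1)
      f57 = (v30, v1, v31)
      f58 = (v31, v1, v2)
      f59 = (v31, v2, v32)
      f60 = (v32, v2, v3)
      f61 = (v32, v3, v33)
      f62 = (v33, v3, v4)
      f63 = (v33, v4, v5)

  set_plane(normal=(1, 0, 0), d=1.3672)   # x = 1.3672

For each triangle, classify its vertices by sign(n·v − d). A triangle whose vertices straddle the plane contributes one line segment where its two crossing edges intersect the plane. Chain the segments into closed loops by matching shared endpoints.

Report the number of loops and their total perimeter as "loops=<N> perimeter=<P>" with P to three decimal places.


Straddling triangles (20 of 64):
  (v1,v0,v6) [+--] → (1.3672, 0, -2.02579)–(1.3672, 0.204258, -1.9983)  len=0.2061
  (v1,v6,v2) [+-+] → (1.3672, 0.204258, -1.9983)–(1.3672, 0.762207, -1.68023)  len=0.6422
  (v2,v6,v7) [+-+] → (1.3672, 0.762207, -1.68023)–(1.3672, 1.3672, -1.33535)  len=0.6964
  (v4,v8,v9) [++-] → (1.3672, 1.3672, 1.33535)–(1.3672, 0.204258, 1.9983)  len=1.3386
  (v4,v9,v5) [+--] → (1.3672, 0.204258, 1.9983)–(1.3672, 0, 2.02579)  len=0.2061
  (v6,v10,v7) [--+] → (1.3672, 1.62407, -0.98181)–(1.3672, 1.3672, -1.33535)  len=0.4370
  (v7,v10,v11) [+--] → (1.3672, 1.62407, -0.98181)–(1.3672, 1.78283, -0.7633)  len=0.2701
  (v7,v11,v8) [+-+] → (1.3672, 1.78283, -0.7633)–(1.3672, 1.78283, 0.493197)  len=1.2565
  (v8,v11,v12) [+--] → (1.3672, 1.78283, 0.493197)–(1.3672, 1.78283, 0.7633)  len=0.2701
  (v8,v12,v9) [+--] → (1.3672, 1.78283, 0.7633)–(1.3672, 1.3672, 1.33535)  len=0.7071
  (v27,v30,v31) [--+] → (1.3672, -1.3672, -1.33535)–(1.3672, -1.78283, -0.7633)  len=0.7071
  (v27,v31,v28) [-+-] → (1.3672, -1.78283, -0.7633)–(1.3672, -1.78283, -0.493197)  len=0.2701
  (v28,v31,v32) [-++] → (1.3672, -1.78283, -0.493197)–(1.3672, -1.78283, 0.7633)  len=1.2565
  (v28,v32,v29) [-+-] → (1.3672, -1.78283, 0.7633)–(1.3672, -1.62407, 0.98181)  len=0.2701
  (v29,v32,v33) [-+-] → (1.3672, -1.62407, 0.98181)–(1.3672, -1.3672, 1.33535)  len=0.4370
  (v30,v0,v1) [--+] → (1.3672, 0, -2.02579)–(1.3672, -0.204258, -1.9983)  len=0.2061
  (v30,v1,v31) [-++] → (1.3672, -0.204258, -1.9983)–(1.3672, -1.3672, -1.33535)  len=1.3386
  (v32,v3,v33) [++-] → (1.3672, -0.762207, 1.68023)–(1.3672, -1.3672, 1.33535)  len=0.6964
  (v33,v3,v4) [-++] → (1.3672, -0.762207, 1.68023)–(1.3672, -0.204258, 1.9983)  len=0.6422
  (v33,v4,v5) [-+-] → (1.3672, -0.204258, 1.9983)–(1.3672, 0, 2.02579)  len=0.2061

Chained into 1 loop(s):
  loop 1: 20 segments, perimeter = 12.0605
Total perimeter = 12.061

loops=1 perimeter=12.061
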